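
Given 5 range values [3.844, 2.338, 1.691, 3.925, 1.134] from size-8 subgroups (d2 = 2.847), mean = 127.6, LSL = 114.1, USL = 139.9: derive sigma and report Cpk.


R_bar = (3.844 + 2.338 + 1.691 + 3.925 + 1.134) / 5 = 2.5864
sigma = R_bar / d2 = 2.5864 / 2.847 = 0.90846505
Cp = (USL - LSL)/(6*sigma) = (139.9 - 114.1)/(6*0.90846505) = 4.7333
Cpu = (139.9 - 127.6)/(3*0.90846505) = 4.5131
Cpl = (127.6 - 114.1)/(3*0.90846505) = 4.9534
Cpk = min(Cpu, Cpl) = 4.5131

4.5131


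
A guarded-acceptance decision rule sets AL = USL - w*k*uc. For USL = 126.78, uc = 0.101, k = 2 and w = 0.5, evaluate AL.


U = k * uc = 2 * 0.101 = 0.202
guard band g = w * U = 0.5 * 0.202 = 0.101
AL = USL - g = 126.78 - 0.101
AL = 126.6790

126.6790


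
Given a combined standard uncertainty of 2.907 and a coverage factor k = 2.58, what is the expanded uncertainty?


U = k * uc
U = 2.58 * 2.907
U = 7.5001

7.5001


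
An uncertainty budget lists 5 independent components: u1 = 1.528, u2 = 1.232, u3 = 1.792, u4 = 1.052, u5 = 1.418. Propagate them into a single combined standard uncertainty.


uc = sqrt(1.528^2 + 1.232^2 + 1.792^2 + 1.052^2 + 1.418^2)
uc = sqrt(10.1813)
uc = 3.1908

3.1908


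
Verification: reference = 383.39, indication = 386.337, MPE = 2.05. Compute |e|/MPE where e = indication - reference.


e = indication - reference = 386.337 - 383.39 = 2.9470
|e| = 2.9470
ratio = |e| / MPE = 2.9470 / 2.05
ratio = 1.4376

1.4376


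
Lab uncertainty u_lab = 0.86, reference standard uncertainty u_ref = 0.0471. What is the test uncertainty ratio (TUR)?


TUR = u_lab / u_ref
= 0.86 / 0.0471
= 18.2590

18.2590


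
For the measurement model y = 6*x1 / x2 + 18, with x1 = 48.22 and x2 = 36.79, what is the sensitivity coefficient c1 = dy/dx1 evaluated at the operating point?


y = 6*x1 / x2 + 18
dy/dx1 = 6/x2
Evaluate at x2 = 36.79: c1 = 6 / 36.79
c1 = 0.1631

0.1631


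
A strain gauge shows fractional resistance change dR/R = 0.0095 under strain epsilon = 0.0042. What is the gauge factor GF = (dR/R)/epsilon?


GF = (dR/R) / epsilon
= 0.0095 / 0.0042
= 2.2619

2.2619


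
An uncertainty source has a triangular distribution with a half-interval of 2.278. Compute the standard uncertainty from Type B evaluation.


u_B = half_width / sqrt(6)
u_B = 2.278 / 2.4494897
u_B = 0.9300

0.9300


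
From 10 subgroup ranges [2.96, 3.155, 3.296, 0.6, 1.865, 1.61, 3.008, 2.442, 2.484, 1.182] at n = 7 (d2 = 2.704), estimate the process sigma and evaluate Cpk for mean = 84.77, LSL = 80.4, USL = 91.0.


R_bar = (2.96 + 3.155 + 3.296 + 0.6 + 1.865 + 1.61 + 3.008 + 2.442 + 2.484 + 1.182) / 10 = 2.2602
sigma = R_bar / d2 = 2.2602 / 2.704 = 0.83587278
Cp = (USL - LSL)/(6*sigma) = (91.0 - 80.4)/(6*0.83587278) = 2.1136
Cpu = (91.0 - 84.77)/(3*0.83587278) = 2.4844
Cpl = (84.77 - 80.4)/(3*0.83587278) = 1.7427
Cpk = min(Cpu, Cpl) = 1.7427

1.7427


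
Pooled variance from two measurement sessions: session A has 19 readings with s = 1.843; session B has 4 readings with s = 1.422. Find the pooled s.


s_p = sqrt(((n1-1)*s1^2 + (n2-1)*s2^2) / (n1+n2-2))
numerator = (19-1)*1.843^2 + (4-1)*1.422^2 = 61.139682 + 6.066252 = 67.205934
denominator = 19 + 4 - 2 = 21
s_p^2 = 67.205934 / 21 = 3.2002826
s_p = sqrt(3.2002826) = 1.7889

1.7889


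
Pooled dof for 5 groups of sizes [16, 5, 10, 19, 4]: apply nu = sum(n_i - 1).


nu = sum_i (n_i - 1)
nu = ((16 - 1) + (5 - 1) + (10 - 1) + (19 - 1) + (4 - 1))
nu = 15 + 4 + 9 + 18 + 3
nu = 49

49


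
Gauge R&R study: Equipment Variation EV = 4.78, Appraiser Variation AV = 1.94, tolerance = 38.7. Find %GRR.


GRR = sqrt(EV^2 + AV^2) = sqrt(4.78^2 + 1.94^2) = 5.158682
%GRR = GRR / tol * 100 = 5.158682 / 38.7 * 100
%GRR = 13.3299

13.3299


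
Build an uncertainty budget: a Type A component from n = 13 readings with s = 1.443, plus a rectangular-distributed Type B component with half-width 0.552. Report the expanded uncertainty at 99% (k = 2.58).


u_A = s / sqrt(n) = 1.443 / sqrt(13) = 0.40021619
u_B = half_width / sqrt(3) = 0.552 / sqrt(3) = 0.31869735
uc = sqrt(u_A^2 + u_B^2) = sqrt(0.40021619^2 + 0.31869735^2) = 0.51160629
U = k * uc = 2.58 * 0.51160629
U = 1.3199

1.3199


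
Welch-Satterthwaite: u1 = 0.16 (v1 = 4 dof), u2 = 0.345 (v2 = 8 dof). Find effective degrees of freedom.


uc = sqrt(u1^2 + u2^2) = sqrt(0.16^2 + 0.345^2) = 0.38029594
v_eff = uc^4 / (u1^4/v1 + u2^4/v2)
= 0.38029594^4 / (0.16^4/4 + 0.345^4/8)
= 0.020916391 / 0.0019347088
v_eff = 10.8111

10.8111


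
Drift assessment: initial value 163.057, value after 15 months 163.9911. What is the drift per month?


rate = (v2 - v1) / months
= (163.9911 - 163.057) / 15
= 0.9341 / 15
= 0.0623

0.0623


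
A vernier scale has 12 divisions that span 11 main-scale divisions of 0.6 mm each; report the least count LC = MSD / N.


LC = MSD / n_div
= 0.6 / 12
= 0.0500

0.0500


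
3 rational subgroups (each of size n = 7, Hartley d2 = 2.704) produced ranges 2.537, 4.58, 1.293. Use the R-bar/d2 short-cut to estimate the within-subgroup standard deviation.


R_bar = (2.537 + 4.58 + 1.293) / 3
R_bar = 8.41 / 3 = 2.8033333
sigma_hat = R_bar / d2 = 2.8033333 / 2.704 = 1.0367

1.0367


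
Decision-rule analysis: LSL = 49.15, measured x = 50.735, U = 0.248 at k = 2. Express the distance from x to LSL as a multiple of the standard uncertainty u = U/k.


u = U / k = 0.248 / 2 = 0.124
margin = |LSL - x| = |49.15 - 50.735| = 1.585
z = margin / u = 1.585 / 0.124
z = 12.7823

12.7823


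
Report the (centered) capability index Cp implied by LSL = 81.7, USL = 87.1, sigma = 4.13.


Cp = (USL - LSL) / (6 * sigma)
= (87.1 - 81.7) / (6 * 4.13)
= 5.4000 / 24.7800
= 0.2179

0.2179


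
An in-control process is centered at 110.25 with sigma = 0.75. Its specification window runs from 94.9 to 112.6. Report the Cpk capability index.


Cpu = (USL - mean) / (3*sigma) = (112.6 - 110.25) / (3*0.75) = 1.0444
Cpl = (mean - LSL) / (3*sigma) = (110.25 - 94.9) / (3*0.75) = 6.8222
Cpk = min(Cpu, Cpl) = 1.0444

1.0444


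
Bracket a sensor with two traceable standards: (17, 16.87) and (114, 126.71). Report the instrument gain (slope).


slope = (y2 - y1) / (x2 - x1)
= (126.71 - 16.87) / (114 - 17)
= 109.8400 / 97
= 1.1324

1.1324


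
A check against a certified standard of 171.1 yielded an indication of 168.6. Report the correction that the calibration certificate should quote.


Correction = standard - reading
= 171.1 - 168.6
= 2.5000

2.5000


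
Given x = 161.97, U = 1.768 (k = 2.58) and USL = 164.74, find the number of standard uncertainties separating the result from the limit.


u = U / k = 1.768 / 2.58 = 0.68527132
margin = |USL - x| = |164.74 - 161.97| = 2.77
z = margin / u = 2.77 / 0.68527132
z = 4.0422

4.0422


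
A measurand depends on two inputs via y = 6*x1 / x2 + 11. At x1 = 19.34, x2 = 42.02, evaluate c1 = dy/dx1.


y = 6*x1 / x2 + 11
dy/dx1 = 6/x2
Evaluate at x2 = 42.02: c1 = 6 / 42.02
c1 = 0.1428

0.1428


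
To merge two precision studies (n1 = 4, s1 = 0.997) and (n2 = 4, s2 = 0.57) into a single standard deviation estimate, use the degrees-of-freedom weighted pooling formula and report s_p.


s_p = sqrt(((n1-1)*s1^2 + (n2-1)*s2^2) / (n1+n2-2))
numerator = (4-1)*0.997^2 + (4-1)*0.57^2 = 2.982027 + 0.9747 = 3.956727
denominator = 4 + 4 - 2 = 6
s_p^2 = 3.956727 / 6 = 0.6594545
s_p = sqrt(0.6594545) = 0.8121

0.8121


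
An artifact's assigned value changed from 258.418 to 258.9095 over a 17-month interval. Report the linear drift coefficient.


rate = (v2 - v1) / months
= (258.9095 - 258.418) / 17
= 0.4915 / 17
= 0.0289

0.0289


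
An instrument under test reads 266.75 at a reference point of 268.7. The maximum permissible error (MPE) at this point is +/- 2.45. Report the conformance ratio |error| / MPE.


e = indication - reference = 266.75 - 268.7 = -1.9500
|e| = 1.9500
ratio = |e| / MPE = 1.9500 / 2.45
ratio = 0.7959

0.7959


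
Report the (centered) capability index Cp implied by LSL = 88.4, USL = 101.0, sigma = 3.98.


Cp = (USL - LSL) / (6 * sigma)
= (101.0 - 88.4) / (6 * 3.98)
= 12.6000 / 23.8800
= 0.5276

0.5276


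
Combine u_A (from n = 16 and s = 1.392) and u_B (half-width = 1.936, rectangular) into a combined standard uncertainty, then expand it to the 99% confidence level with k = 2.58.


u_A = s / sqrt(n) = 1.392 / sqrt(16) = 0.348
u_B = half_width / sqrt(3) = 1.936 / sqrt(3) = 1.1177501
uc = sqrt(u_A^2 + u_B^2) = sqrt(0.348^2 + 1.1177501^2) = 1.1706704
U = k * uc = 2.58 * 1.1706704
U = 3.0203

3.0203


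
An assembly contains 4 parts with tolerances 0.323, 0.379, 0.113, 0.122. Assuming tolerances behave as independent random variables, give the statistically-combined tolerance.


RSS = sqrt(0.323^2 + 0.379^2 + 0.113^2 + 0.122^2)
= sqrt(0.275623)
= 0.5250

0.5250


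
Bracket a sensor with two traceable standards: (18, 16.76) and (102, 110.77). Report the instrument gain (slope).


slope = (y2 - y1) / (x2 - x1)
= (110.77 - 16.76) / (102 - 18)
= 94.0100 / 84
= 1.1192

1.1192


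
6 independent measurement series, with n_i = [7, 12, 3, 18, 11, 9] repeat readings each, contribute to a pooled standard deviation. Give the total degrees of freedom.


nu = sum_i (n_i - 1)
nu = ((7 - 1) + (12 - 1) + (3 - 1) + (18 - 1) + (11 - 1) + (9 - 1))
nu = 6 + 11 + 2 + 17 + 10 + 8
nu = 54

54


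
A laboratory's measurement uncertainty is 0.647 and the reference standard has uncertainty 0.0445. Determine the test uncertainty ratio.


TUR = u_lab / u_ref
= 0.647 / 0.0445
= 14.5393

14.5393


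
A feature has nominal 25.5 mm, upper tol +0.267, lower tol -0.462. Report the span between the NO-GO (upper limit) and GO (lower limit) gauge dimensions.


GO = nominal - lower_tol (smallest hole = maximum material condition)
GO = 25.5 - 0.462 = 25.038
NO-GO = nominal + upper_tol (largest hole = least material condition)
NO-GO = 25.5 + 0.267 = 25.767
spread = NO-GO - GO = 25.767 - 25.038 = 0.7290

0.7290


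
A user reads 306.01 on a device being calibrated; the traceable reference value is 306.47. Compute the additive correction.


Correction = standard - reading
= 306.47 - 306.01
= 0.4600

0.4600


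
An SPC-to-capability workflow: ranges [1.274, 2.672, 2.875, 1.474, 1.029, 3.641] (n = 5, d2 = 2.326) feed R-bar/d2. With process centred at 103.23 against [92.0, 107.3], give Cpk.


R_bar = (1.274 + 2.672 + 2.875 + 1.474 + 1.029 + 3.641) / 6 = 2.1608333
sigma = R_bar / d2 = 2.1608333 / 2.326 = 0.9289911
Cp = (USL - LSL)/(6*sigma) = (107.3 - 92.0)/(6*0.9289911) = 2.7449
Cpu = (107.3 - 103.23)/(3*0.9289911) = 1.4604
Cpl = (103.23 - 92.0)/(3*0.9289911) = 4.0295
Cpk = min(Cpu, Cpl) = 1.4604

1.4604


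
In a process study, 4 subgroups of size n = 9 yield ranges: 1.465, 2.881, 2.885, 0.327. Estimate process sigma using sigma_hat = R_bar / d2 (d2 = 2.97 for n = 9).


R_bar = (1.465 + 2.881 + 2.885 + 0.327) / 4
R_bar = 7.558 / 4 = 1.8895
sigma_hat = R_bar / d2 = 1.8895 / 2.97 = 0.6362

0.6362


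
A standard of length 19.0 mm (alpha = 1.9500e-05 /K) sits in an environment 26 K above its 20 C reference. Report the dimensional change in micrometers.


dL = L * alpha * dT
= 19.0 * 1.9500e-05 * 26
= 0.0096330 mm
dL_um = 0.0096330 * 1000 = 9.6330 um

9.6330


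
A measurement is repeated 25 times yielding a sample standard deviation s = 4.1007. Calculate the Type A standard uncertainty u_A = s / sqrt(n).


u_A = s / sqrt(n)
u_A = 4.1007 / sqrt(25)
u_A = 4.1007 / 5
u_A = 0.8201

0.8201


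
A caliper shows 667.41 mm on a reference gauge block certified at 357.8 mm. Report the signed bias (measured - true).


Systematic error = measured - true
= 667.41 - 357.8
= 309.6100

309.6100


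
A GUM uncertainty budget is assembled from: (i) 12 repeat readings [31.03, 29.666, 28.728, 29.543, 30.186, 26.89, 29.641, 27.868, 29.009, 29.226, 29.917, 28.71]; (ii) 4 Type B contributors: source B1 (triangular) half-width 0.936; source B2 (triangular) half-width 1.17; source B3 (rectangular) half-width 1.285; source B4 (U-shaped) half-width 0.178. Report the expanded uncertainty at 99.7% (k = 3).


mean = (31.03 + 29.666 + 28.728 + 29.543 + 30.186 + 26.89 + 29.641 + 27.868 + 29.009 + 29.226 + 29.917 + 28.71) / 12 = 29.20116667
s = sqrt(sum((x - mean)^2)/(n-1)) = 1.0860613
u_A = s / sqrt(n) = 1.0860613 / sqrt(12) = 0.31351889
u_B1 = 0.936 / sqrt(6) = 0.3821204
u_B2 = 1.17 / sqrt(6) = 0.4776505
u_B3 = 1.285 / sqrt(3) = 0.7418951
u_B4 = 0.178 / sqrt(2) = 0.12586501
uc = sqrt(0.31351889^2 + 0.3821204^2 + 0.4776505^2 + 0.7418951^2 + 0.12586501^2) = 1.0191714
U = k * uc = 3 * 1.0191714
U = 3.0575

3.0575


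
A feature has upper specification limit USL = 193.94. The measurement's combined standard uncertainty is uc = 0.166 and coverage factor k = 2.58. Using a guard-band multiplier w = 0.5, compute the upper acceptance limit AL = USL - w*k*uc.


U = k * uc = 2.58 * 0.166 = 0.42828
guard band g = w * U = 0.5 * 0.42828 = 0.21414
AL = USL - g = 193.94 - 0.21414
AL = 193.7259

193.7259


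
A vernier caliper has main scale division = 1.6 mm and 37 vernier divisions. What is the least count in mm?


LC = MSD / n_div
= 1.6 / 37
= 0.0432

0.0432


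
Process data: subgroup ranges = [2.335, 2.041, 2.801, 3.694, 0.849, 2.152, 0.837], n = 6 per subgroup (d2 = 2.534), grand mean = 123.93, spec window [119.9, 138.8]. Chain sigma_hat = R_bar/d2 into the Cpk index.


R_bar = (2.335 + 2.041 + 2.801 + 3.694 + 0.849 + 2.152 + 0.837) / 7 = 2.1012857
sigma = R_bar / d2 = 2.1012857 / 2.534 = 0.82923666
Cp = (USL - LSL)/(6*sigma) = (138.8 - 119.9)/(6*0.82923666) = 3.7987
Cpu = (138.8 - 123.93)/(3*0.82923666) = 5.9774
Cpl = (123.93 - 119.9)/(3*0.82923666) = 1.6200
Cpk = min(Cpu, Cpl) = 1.6200

1.6200


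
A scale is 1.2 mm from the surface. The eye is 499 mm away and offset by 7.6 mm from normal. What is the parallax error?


error = h * offset / d
= 1.2 * 7.6 / 499
= 0.0183

0.0183


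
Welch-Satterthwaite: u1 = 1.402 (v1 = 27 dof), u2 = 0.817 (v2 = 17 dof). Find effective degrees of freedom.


uc = sqrt(u1^2 + u2^2) = sqrt(1.402^2 + 0.817^2) = 1.6226808
v_eff = uc^4 / (u1^4/v1 + u2^4/v2)
= 1.6226808^4 / (1.402^4/27 + 0.817^4/17)
= 6.9331786 / 0.16930459
v_eff = 40.9509

40.9509


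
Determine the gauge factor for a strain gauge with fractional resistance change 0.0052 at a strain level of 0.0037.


GF = (dR/R) / epsilon
= 0.0052 / 0.0037
= 1.4054

1.4054


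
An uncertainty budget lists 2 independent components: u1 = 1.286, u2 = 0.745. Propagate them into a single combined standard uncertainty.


uc = sqrt(1.286^2 + 0.745^2)
uc = sqrt(2.208821)
uc = 1.4862

1.4862


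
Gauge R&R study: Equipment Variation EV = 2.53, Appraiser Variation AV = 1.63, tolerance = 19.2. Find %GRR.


GRR = sqrt(EV^2 + AV^2) = sqrt(2.53^2 + 1.63^2) = 3.0096179
%GRR = GRR / tol * 100 = 3.0096179 / 19.2 * 100
%GRR = 15.6751

15.6751


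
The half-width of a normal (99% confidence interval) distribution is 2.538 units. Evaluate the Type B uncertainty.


u_B = half_width / 2.576
u_B = 2.538 / 2.576
u_B = 0.9852

0.9852


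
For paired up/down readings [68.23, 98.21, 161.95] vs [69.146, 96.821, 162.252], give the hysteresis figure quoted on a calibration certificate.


|68.23 - 69.146| = 0.9160
|98.21 - 96.821| = 1.3890
|161.95 - 162.252| = 0.3020
hysteresis = max(diffs) = 1.3890

1.3890


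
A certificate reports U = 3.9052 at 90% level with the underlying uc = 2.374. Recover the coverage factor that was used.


k = U / uc
k = 3.9052 / 2.374
k = 1.645

1.645


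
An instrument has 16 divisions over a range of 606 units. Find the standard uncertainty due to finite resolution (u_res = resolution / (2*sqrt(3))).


resolution = range / divisions
resolution = 606 / 16 = 37.875
u_res = resolution / (2*sqrt(3))
u_res = 37.875 / 3.4641016
u_res = 10.9336

10.9336


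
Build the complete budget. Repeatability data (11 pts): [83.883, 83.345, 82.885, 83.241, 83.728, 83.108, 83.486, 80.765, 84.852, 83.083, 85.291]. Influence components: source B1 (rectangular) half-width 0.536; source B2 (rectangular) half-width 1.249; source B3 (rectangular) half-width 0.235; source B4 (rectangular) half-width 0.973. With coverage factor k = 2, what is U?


mean = (83.883 + 83.345 + 82.885 + 83.241 + 83.728 + 83.108 + 83.486 + 80.765 + 84.852 + 83.083 + 85.291) / 11 = 83.42427273
s = sqrt(sum((x - mean)^2)/(n-1)) = 1.1596759
u_A = s / sqrt(n) = 1.1596759 / sqrt(11) = 0.34965544
u_B1 = 0.536 / sqrt(3) = 0.30945974
u_B2 = 1.249 / sqrt(3) = 0.72111049
u_B3 = 0.235 / sqrt(3) = 0.13567731
u_B4 = 0.973 / sqrt(3) = 0.56176181
uc = sqrt(0.34965544^2 + 0.30945974^2 + 0.72111049^2 + 0.13567731^2 + 0.56176181^2) = 1.0353788
U = k * uc = 2 * 1.0353788
U = 2.0708

2.0708


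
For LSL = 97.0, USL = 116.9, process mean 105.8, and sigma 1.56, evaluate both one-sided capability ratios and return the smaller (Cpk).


Cpu = (USL - mean) / (3*sigma) = (116.9 - 105.8) / (3*1.56) = 2.3718
Cpl = (mean - LSL) / (3*sigma) = (105.8 - 97.0) / (3*1.56) = 1.8803
Cpk = min(Cpu, Cpl) = 1.8803

1.8803


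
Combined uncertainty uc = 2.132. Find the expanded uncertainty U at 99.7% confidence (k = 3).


U = k * uc
U = 3 * 2.132
U = 6.3960

6.3960


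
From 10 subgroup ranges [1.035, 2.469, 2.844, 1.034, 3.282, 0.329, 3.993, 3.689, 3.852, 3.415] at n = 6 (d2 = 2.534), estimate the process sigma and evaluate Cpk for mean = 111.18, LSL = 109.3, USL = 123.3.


R_bar = (1.035 + 2.469 + 2.844 + 1.034 + 3.282 + 0.329 + 3.993 + 3.689 + 3.852 + 3.415) / 10 = 2.5942
sigma = R_bar / d2 = 2.5942 / 2.534 = 1.0237569
Cp = (USL - LSL)/(6*sigma) = (123.3 - 109.3)/(6*1.0237569) = 2.2792
Cpu = (123.3 - 111.18)/(3*1.0237569) = 3.9462
Cpl = (111.18 - 109.3)/(3*1.0237569) = 0.6121
Cpk = min(Cpu, Cpl) = 0.6121

0.6121


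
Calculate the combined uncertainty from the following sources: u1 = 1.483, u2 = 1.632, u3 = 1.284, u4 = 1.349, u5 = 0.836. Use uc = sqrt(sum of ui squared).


uc = sqrt(1.483^2 + 1.632^2 + 1.284^2 + 1.349^2 + 0.836^2)
uc = sqrt(9.030066)
uc = 3.0050

3.0050


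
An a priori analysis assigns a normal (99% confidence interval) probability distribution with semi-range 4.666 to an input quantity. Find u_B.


u_B = half_width / 2.576
u_B = 4.666 / 2.576
u_B = 1.8113

1.8113


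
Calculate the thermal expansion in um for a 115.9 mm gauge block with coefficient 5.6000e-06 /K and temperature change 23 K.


dL = L * alpha * dT
= 115.9 * 5.6000e-06 * 23
= 0.0149279 mm
dL_um = 0.0149279 * 1000 = 14.9279 um

14.9279


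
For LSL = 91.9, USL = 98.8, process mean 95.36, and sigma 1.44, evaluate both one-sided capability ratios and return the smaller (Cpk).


Cpu = (USL - mean) / (3*sigma) = (98.8 - 95.36) / (3*1.44) = 0.7963
Cpl = (mean - LSL) / (3*sigma) = (95.36 - 91.9) / (3*1.44) = 0.8009
Cpk = min(Cpu, Cpl) = 0.7963

0.7963


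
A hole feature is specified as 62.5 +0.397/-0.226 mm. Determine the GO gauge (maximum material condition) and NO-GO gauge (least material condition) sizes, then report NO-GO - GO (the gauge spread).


GO = nominal - lower_tol (smallest hole = maximum material condition)
GO = 62.5 - 0.226 = 62.274
NO-GO = nominal + upper_tol (largest hole = least material condition)
NO-GO = 62.5 + 0.397 = 62.897
spread = NO-GO - GO = 62.897 - 62.274 = 0.6230

0.6230


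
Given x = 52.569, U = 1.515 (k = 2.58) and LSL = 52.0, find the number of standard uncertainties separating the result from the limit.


u = U / k = 1.515 / 2.58 = 0.5872093
margin = |LSL - x| = |52.0 - 52.569| = 0.569
z = margin / u = 0.569 / 0.5872093
z = 0.9690

0.9690


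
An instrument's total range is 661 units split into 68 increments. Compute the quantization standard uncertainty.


resolution = range / divisions
resolution = 661 / 68 = 9.7205882
u_res = resolution / (2*sqrt(3))
u_res = 9.7205882 / 3.4641016
u_res = 2.8061

2.8061


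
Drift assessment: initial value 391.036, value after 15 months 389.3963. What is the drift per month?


rate = (v2 - v1) / months
= (389.3963 - 391.036) / 15
= -1.6397 / 15
= -0.1093

-0.1093


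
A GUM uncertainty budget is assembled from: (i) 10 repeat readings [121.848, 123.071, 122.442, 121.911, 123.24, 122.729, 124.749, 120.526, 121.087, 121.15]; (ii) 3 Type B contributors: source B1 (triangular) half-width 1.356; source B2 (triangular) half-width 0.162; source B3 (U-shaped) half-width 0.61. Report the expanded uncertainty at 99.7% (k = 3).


mean = (121.848 + 123.071 + 122.442 + 121.911 + 123.24 + 122.729 + 124.749 + 120.526 + 121.087 + 121.15) / 10 = 122.2753
s = sqrt(sum((x - mean)^2)/(n-1)) = 1.2458962
u_A = s / sqrt(n) = 1.2458962 / sqrt(10) = 0.39398697
u_B1 = 1.356 / sqrt(6) = 0.55358468
u_B2 = 0.162 / sqrt(6) = 0.066136223
u_B3 = 0.61 / sqrt(2) = 0.43133514
uc = sqrt(0.39398697^2 + 0.55358468^2 + 0.066136223^2 + 0.43133514^2) = 0.80753064
U = k * uc = 3 * 0.80753064
U = 2.4226

2.4226


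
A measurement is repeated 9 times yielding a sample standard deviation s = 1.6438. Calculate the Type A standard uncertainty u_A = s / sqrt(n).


u_A = s / sqrt(n)
u_A = 1.6438 / sqrt(9)
u_A = 1.6438 / 3
u_A = 0.5479

0.5479


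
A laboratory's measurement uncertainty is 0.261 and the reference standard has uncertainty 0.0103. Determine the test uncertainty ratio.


TUR = u_lab / u_ref
= 0.261 / 0.0103
= 25.3398

25.3398


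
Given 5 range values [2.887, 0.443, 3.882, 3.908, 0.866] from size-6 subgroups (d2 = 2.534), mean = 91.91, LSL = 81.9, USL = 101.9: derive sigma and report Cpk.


R_bar = (2.887 + 0.443 + 3.882 + 3.908 + 0.866) / 5 = 2.3972
sigma = R_bar / d2 = 2.3972 / 2.534 = 0.94601421
Cp = (USL - LSL)/(6*sigma) = (101.9 - 81.9)/(6*0.94601421) = 3.5236
Cpu = (101.9 - 91.91)/(3*0.94601421) = 3.5200
Cpl = (91.91 - 81.9)/(3*0.94601421) = 3.5271
Cpk = min(Cpu, Cpl) = 3.5200

3.5200


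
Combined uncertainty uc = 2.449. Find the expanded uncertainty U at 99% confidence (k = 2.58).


U = k * uc
U = 2.58 * 2.449
U = 6.3184

6.3184


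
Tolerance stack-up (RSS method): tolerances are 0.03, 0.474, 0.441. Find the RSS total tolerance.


RSS = sqrt(0.03^2 + 0.474^2 + 0.441^2)
= sqrt(0.420057)
= 0.6481

0.6481


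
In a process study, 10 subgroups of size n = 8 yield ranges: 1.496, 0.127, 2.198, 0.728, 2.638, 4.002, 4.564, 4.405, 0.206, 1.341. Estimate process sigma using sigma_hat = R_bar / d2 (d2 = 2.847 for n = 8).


R_bar = (1.496 + 0.127 + 2.198 + 0.728 + 2.638 + 4.002 + 4.564 + 4.405 + 0.206 + 1.341) / 10
R_bar = 21.705 / 10 = 2.1705
sigma_hat = R_bar / d2 = 2.1705 / 2.847 = 0.7624

0.7624


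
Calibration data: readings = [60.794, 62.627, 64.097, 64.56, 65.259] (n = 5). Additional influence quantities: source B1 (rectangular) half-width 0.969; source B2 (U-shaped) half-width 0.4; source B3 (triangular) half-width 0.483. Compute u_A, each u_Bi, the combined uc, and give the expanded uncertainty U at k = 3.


mean = (60.794 + 62.627 + 64.097 + 64.56 + 65.259) / 5 = 63.4674
s = sqrt(sum((x - mean)^2)/(n-1)) = 1.7785768
u_A = s / sqrt(n) = 1.7785768 / sqrt(5) = 0.79540373
u_B1 = 0.969 / sqrt(3) = 0.55945241
u_B2 = 0.4 / sqrt(2) = 0.28284271
u_B3 = 0.483 / sqrt(6) = 0.19718392
uc = sqrt(0.79540373^2 + 0.55945241^2 + 0.28284271^2 + 0.19718392^2) = 1.0317633
U = k * uc = 3 * 1.0317633
U = 3.0953

3.0953


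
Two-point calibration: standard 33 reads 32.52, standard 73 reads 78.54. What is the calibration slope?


slope = (y2 - y1) / (x2 - x1)
= (78.54 - 32.52) / (73 - 33)
= 46.0200 / 40
= 1.1505

1.1505


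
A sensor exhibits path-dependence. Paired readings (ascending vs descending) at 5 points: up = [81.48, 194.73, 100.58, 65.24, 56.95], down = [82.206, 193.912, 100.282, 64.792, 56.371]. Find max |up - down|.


|81.48 - 82.206| = 0.7260
|194.73 - 193.912| = 0.8180
|100.58 - 100.282| = 0.2980
|65.24 - 64.792| = 0.4480
|56.95 - 56.371| = 0.5790
hysteresis = max(diffs) = 0.8180

0.8180


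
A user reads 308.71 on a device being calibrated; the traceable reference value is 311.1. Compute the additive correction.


Correction = standard - reading
= 311.1 - 308.71
= 2.3900

2.3900


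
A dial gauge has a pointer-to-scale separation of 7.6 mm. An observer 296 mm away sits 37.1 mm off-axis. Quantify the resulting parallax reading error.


error = h * offset / d
= 7.6 * 37.1 / 296
= 0.9526

0.9526


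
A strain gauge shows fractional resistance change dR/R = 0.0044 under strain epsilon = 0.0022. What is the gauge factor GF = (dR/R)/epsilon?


GF = (dR/R) / epsilon
= 0.0044 / 0.0022
= 2.0000

2.0000


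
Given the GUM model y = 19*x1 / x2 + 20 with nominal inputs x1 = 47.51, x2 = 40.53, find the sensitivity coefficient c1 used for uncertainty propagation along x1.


y = 19*x1 / x2 + 20
dy/dx1 = 19/x2
Evaluate at x2 = 40.53: c1 = 19 / 40.53
c1 = 0.4688

0.4688


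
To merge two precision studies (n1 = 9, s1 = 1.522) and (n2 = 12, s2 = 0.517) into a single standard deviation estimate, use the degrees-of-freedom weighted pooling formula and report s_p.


s_p = sqrt(((n1-1)*s1^2 + (n2-1)*s2^2) / (n1+n2-2))
numerator = (9-1)*1.522^2 + (12-1)*0.517^2 = 18.531872 + 2.940179 = 21.472051
denominator = 9 + 12 - 2 = 19
s_p^2 = 21.472051 / 19 = 1.1301079
s_p = sqrt(1.1301079) = 1.0631

1.0631


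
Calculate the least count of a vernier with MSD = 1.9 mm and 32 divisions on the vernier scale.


LC = MSD / n_div
= 1.9 / 32
= 0.0594

0.0594


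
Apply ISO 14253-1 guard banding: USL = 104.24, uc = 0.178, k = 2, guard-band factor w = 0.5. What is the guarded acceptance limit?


U = k * uc = 2 * 0.178 = 0.356
guard band g = w * U = 0.5 * 0.356 = 0.178
AL = USL - g = 104.24 - 0.178
AL = 104.0620

104.0620


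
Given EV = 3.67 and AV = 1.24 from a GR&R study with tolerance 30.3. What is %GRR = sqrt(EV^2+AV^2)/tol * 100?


GRR = sqrt(EV^2 + AV^2) = sqrt(3.67^2 + 1.24^2) = 3.8738224
%GRR = GRR / tol * 100 = 3.8738224 / 30.3 * 100
%GRR = 12.7849

12.7849


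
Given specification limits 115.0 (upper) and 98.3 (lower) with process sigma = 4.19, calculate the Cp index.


Cp = (USL - LSL) / (6 * sigma)
= (115.0 - 98.3) / (6 * 4.19)
= 16.7000 / 25.1400
= 0.6643

0.6643


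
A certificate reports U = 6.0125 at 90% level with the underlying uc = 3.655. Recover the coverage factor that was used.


k = U / uc
k = 6.0125 / 3.655
k = 1.645

1.645


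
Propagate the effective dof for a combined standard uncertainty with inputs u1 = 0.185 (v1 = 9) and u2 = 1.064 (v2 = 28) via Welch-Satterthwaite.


uc = sqrt(u1^2 + u2^2) = sqrt(0.185^2 + 1.064^2) = 1.0799634
v_eff = uc^4 / (u1^4/v1 + u2^4/v2)
= 1.0799634^4 / (0.185^4/9 + 1.064^4/28)
= 1.3603045 / 0.045903056
v_eff = 29.6343

29.6343


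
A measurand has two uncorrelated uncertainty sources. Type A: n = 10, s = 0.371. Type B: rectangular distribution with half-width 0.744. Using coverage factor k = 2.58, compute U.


u_A = s / sqrt(n) = 0.371 / sqrt(10) = 0.1173205
u_B = half_width / sqrt(3) = 0.744 / sqrt(3) = 0.4295486
uc = sqrt(u_A^2 + u_B^2) = sqrt(0.1173205^2 + 0.4295486^2) = 0.44528204
U = k * uc = 2.58 * 0.44528204
U = 1.1488

1.1488


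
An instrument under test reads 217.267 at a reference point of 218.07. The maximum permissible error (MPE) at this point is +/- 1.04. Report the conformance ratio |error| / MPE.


e = indication - reference = 217.267 - 218.07 = -0.8030
|e| = 0.8030
ratio = |e| / MPE = 0.8030 / 1.04
ratio = 0.7721

0.7721


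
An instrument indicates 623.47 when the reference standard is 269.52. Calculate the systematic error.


Systematic error = measured - true
= 623.47 - 269.52
= 353.9500

353.9500


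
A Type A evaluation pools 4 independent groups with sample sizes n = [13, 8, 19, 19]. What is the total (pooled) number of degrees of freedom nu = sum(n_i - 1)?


nu = sum_i (n_i - 1)
nu = ((13 - 1) + (8 - 1) + (19 - 1) + (19 - 1))
nu = 12 + 7 + 18 + 18
nu = 55

55


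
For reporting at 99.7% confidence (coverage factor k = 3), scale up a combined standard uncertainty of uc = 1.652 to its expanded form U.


U = k * uc
U = 3 * 1.652
U = 4.9560

4.9560


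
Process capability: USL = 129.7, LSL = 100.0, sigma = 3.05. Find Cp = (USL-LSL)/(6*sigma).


Cp = (USL - LSL) / (6 * sigma)
= (129.7 - 100.0) / (6 * 3.05)
= 29.7000 / 18.3000
= 1.6230

1.6230


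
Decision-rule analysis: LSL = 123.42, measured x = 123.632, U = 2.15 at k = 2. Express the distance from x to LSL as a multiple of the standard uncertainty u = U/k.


u = U / k = 2.15 / 2 = 1.075
margin = |LSL - x| = |123.42 - 123.632| = 0.212
z = margin / u = 0.212 / 1.075
z = 0.1972

0.1972


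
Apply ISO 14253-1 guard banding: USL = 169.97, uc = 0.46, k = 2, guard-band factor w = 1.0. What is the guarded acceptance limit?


U = k * uc = 2 * 0.46 = 0.92
guard band g = w * U = 1.0 * 0.92 = 0.92
AL = USL - g = 169.97 - 0.92
AL = 169.0500

169.0500


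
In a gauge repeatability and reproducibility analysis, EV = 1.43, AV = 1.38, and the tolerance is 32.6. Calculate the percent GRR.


GRR = sqrt(EV^2 + AV^2) = sqrt(1.43^2 + 1.38^2) = 1.9872846
%GRR = GRR / tol * 100 = 1.9872846 / 32.6 * 100
%GRR = 6.0960

6.0960


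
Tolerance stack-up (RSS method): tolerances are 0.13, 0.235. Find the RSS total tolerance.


RSS = sqrt(0.13^2 + 0.235^2)
= sqrt(0.072125)
= 0.2686

0.2686


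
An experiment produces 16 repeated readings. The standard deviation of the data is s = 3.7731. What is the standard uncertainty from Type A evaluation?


u_A = s / sqrt(n)
u_A = 3.7731 / sqrt(16)
u_A = 3.7731 / 4
u_A = 0.9433

0.9433


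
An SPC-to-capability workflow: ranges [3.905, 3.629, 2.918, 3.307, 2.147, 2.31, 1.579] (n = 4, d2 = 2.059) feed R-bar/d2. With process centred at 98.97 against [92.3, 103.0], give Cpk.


R_bar = (3.905 + 3.629 + 2.918 + 3.307 + 2.147 + 2.31 + 1.579) / 7 = 2.8278571
sigma = R_bar / d2 = 2.8278571 / 2.059 = 1.3734129
Cp = (USL - LSL)/(6*sigma) = (103.0 - 92.3)/(6*1.3734129) = 1.2985
Cpu = (103.0 - 98.97)/(3*1.3734129) = 0.9781
Cpl = (98.97 - 92.3)/(3*1.3734129) = 1.6188
Cpk = min(Cpu, Cpl) = 0.9781

0.9781


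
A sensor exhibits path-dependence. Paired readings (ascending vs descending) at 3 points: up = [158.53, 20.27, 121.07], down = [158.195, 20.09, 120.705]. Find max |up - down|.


|158.53 - 158.195| = 0.3350
|20.27 - 20.09| = 0.1800
|121.07 - 120.705| = 0.3650
hysteresis = max(diffs) = 0.3650

0.3650


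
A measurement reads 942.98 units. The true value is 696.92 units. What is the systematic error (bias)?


Systematic error = measured - true
= 942.98 - 696.92
= 246.0600

246.0600


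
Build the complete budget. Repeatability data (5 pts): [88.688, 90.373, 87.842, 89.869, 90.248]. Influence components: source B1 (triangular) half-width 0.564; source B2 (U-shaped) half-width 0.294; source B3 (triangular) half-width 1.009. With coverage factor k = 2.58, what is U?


mean = (88.688 + 90.373 + 87.842 + 89.869 + 90.248) / 5 = 89.404
s = sqrt(sum((x - mean)^2)/(n-1)) = 1.0977274
u_A = s / sqrt(n) = 1.0977274 / sqrt(5) = 0.49091862
u_B1 = 0.564 / sqrt(6) = 0.23025204
u_B2 = 0.294 / sqrt(2) = 0.20788939
u_B3 = 1.009 / sqrt(6) = 0.41192253
uc = sqrt(0.49091862^2 + 0.23025204^2 + 0.20788939^2 + 0.41192253^2) = 0.71197982
U = k * uc = 2.58 * 0.71197982
U = 1.8369

1.8369


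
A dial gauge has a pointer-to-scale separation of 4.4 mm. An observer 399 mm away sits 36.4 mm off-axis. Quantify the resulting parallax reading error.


error = h * offset / d
= 4.4 * 36.4 / 399
= 0.4014

0.4014


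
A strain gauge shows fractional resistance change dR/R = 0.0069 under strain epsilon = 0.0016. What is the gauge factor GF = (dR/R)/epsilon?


GF = (dR/R) / epsilon
= 0.0069 / 0.0016
= 4.3125

4.3125


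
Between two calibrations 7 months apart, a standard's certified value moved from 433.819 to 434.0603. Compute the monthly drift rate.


rate = (v2 - v1) / months
= (434.0603 - 433.819) / 7
= 0.2413 / 7
= 0.0345

0.0345


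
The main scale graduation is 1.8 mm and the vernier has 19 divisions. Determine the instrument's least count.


LC = MSD / n_div
= 1.8 / 19
= 0.0947

0.0947


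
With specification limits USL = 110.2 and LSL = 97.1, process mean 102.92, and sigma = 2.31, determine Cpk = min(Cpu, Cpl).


Cpu = (USL - mean) / (3*sigma) = (110.2 - 102.92) / (3*2.31) = 1.0505
Cpl = (mean - LSL) / (3*sigma) = (102.92 - 97.1) / (3*2.31) = 0.8398
Cpk = min(Cpu, Cpl) = 0.8398

0.8398


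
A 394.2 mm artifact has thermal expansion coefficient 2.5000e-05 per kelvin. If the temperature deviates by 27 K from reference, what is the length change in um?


dL = L * alpha * dT
= 394.2 * 2.5000e-05 * 27
= 0.2660850 mm
dL_um = 0.2660850 * 1000 = 266.0850 um

266.0850


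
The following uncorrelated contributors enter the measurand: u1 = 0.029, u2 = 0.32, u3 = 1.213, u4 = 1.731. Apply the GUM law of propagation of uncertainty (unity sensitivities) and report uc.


uc = sqrt(0.029^2 + 0.32^2 + 1.213^2 + 1.731^2)
uc = sqrt(4.570971)
uc = 2.1380

2.1380


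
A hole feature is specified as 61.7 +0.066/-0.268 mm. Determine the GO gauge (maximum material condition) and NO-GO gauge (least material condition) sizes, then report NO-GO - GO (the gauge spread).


GO = nominal - lower_tol (smallest hole = maximum material condition)
GO = 61.7 - 0.268 = 61.432
NO-GO = nominal + upper_tol (largest hole = least material condition)
NO-GO = 61.7 + 0.066 = 61.766
spread = NO-GO - GO = 61.766 - 61.432 = 0.3340

0.3340


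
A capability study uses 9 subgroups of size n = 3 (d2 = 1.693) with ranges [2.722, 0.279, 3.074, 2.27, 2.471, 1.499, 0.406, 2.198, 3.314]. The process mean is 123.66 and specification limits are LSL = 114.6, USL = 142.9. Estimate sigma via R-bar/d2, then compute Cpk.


R_bar = (2.722 + 0.279 + 3.074 + 2.27 + 2.471 + 1.499 + 0.406 + 2.198 + 3.314) / 9 = 2.0258889
sigma = R_bar / d2 = 2.0258889 / 1.693 = 1.1966266
Cp = (USL - LSL)/(6*sigma) = (142.9 - 114.6)/(6*1.1966266) = 3.9416
Cpu = (142.9 - 123.66)/(3*1.1966266) = 5.3595
Cpl = (123.66 - 114.6)/(3*1.1966266) = 2.5238
Cpk = min(Cpu, Cpl) = 2.5238

2.5238


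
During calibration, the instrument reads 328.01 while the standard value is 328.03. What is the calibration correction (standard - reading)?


Correction = standard - reading
= 328.03 - 328.01
= 0.0200

0.0200


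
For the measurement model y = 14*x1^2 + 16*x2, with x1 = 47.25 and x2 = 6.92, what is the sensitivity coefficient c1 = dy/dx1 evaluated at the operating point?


y = 14*x1^2 + 16*x2
dy/dx1 = 2*14*x1
Evaluate at x1 = 47.25: c1 = 28 * 47.25
c1 = 1323.0000

1323.0000


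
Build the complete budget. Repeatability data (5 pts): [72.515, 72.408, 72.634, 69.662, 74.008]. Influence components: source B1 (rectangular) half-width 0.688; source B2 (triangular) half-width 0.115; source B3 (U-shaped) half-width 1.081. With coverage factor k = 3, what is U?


mean = (72.515 + 72.408 + 72.634 + 69.662 + 74.008) / 5 = 72.2454
s = sqrt(sum((x - mean)^2)/(n-1)) = 1.5835756
u_A = s / sqrt(n) = 1.5835756 / sqrt(5) = 0.70819654
u_B1 = 0.688 / sqrt(3) = 0.39721699
u_B2 = 0.115 / sqrt(6) = 0.046948553
u_B3 = 1.081 / sqrt(2) = 0.76438243
uc = sqrt(0.70819654^2 + 0.39721699^2 + 0.046948553^2 + 0.76438243^2) = 1.1161578
U = k * uc = 3 * 1.1161578
U = 3.3485

3.3485


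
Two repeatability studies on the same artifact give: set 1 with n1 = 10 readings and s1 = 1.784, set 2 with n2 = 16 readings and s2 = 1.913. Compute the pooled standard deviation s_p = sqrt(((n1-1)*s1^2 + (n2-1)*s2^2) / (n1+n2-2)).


s_p = sqrt(((n1-1)*s1^2 + (n2-1)*s2^2) / (n1+n2-2))
numerator = (10-1)*1.784^2 + (16-1)*1.913^2 = 28.643904 + 54.893535 = 83.537439
denominator = 10 + 16 - 2 = 24
s_p^2 = 83.537439 / 24 = 3.4807266
s_p = sqrt(3.4807266) = 1.8657

1.8657


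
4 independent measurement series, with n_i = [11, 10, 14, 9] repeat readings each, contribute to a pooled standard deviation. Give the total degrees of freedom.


nu = sum_i (n_i - 1)
nu = ((11 - 1) + (10 - 1) + (14 - 1) + (9 - 1))
nu = 10 + 9 + 13 + 8
nu = 40

40


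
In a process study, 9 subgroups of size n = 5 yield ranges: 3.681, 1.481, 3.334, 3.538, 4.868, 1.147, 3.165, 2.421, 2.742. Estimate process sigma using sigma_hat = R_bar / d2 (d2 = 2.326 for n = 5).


R_bar = (3.681 + 1.481 + 3.334 + 3.538 + 4.868 + 1.147 + 3.165 + 2.421 + 2.742) / 9
R_bar = 26.377 / 9 = 2.9307778
sigma_hat = R_bar / d2 = 2.9307778 / 2.326 = 1.2600

1.2600


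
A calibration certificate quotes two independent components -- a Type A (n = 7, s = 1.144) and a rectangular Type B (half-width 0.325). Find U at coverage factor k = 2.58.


u_A = s / sqrt(n) = 1.144 / sqrt(7) = 0.43239136
u_B = half_width / sqrt(3) = 0.325 / sqrt(3) = 0.18763884
uc = sqrt(u_A^2 + u_B^2) = sqrt(0.43239136^2 + 0.18763884^2) = 0.47134979
U = k * uc = 2.58 * 0.47134979
U = 1.2161

1.2161


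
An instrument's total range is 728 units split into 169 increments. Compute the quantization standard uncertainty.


resolution = range / divisions
resolution = 728 / 169 = 4.3076923
u_res = resolution / (2*sqrt(3))
u_res = 4.3076923 / 3.4641016
u_res = 1.2435

1.2435


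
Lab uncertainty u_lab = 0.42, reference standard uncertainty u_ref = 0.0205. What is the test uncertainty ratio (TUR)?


TUR = u_lab / u_ref
= 0.42 / 0.0205
= 20.4878

20.4878


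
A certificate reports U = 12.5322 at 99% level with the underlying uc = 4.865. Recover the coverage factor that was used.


k = U / uc
k = 12.5322 / 4.865
k = 2.576

2.576


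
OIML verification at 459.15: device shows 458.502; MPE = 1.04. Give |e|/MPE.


e = indication - reference = 458.502 - 459.15 = -0.6480
|e| = 0.6480
ratio = |e| / MPE = 0.6480 / 1.04
ratio = 0.6231

0.6231


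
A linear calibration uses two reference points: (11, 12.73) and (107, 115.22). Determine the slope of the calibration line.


slope = (y2 - y1) / (x2 - x1)
= (115.22 - 12.73) / (107 - 11)
= 102.4900 / 96
= 1.0676

1.0676


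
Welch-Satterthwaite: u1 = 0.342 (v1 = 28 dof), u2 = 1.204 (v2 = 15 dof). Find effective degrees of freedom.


uc = sqrt(u1^2 + u2^2) = sqrt(0.342^2 + 1.204^2) = 1.2516309
v_eff = uc^4 / (u1^4/v1 + u2^4/v2)
= 1.2516309^4 / (0.342^4/28 + 1.204^4/15)
= 2.4541726 / 0.14058103
v_eff = 17.4574

17.4574


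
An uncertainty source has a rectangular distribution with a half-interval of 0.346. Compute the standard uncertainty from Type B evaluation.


u_B = half_width / sqrt(3)
u_B = 0.346 / 1.7320508
u_B = 0.1998

0.1998


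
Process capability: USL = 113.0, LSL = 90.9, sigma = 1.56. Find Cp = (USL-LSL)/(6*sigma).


Cp = (USL - LSL) / (6 * sigma)
= (113.0 - 90.9) / (6 * 1.56)
= 22.1000 / 9.3600
= 2.3611

2.3611


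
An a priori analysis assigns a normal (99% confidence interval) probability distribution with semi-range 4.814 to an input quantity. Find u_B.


u_B = half_width / 2.576
u_B = 4.814 / 2.576
u_B = 1.8688

1.8688


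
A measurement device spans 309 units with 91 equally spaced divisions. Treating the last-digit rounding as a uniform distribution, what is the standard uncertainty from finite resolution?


resolution = range / divisions
resolution = 309 / 91 = 3.3956044
u_res = resolution / (2*sqrt(3))
u_res = 3.3956044 / 3.4641016
u_res = 0.9802

0.9802


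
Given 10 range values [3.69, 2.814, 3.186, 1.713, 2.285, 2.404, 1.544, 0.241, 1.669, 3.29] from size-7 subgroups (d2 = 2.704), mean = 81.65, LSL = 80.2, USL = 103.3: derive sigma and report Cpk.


R_bar = (3.69 + 2.814 + 3.186 + 1.713 + 2.285 + 2.404 + 1.544 + 0.241 + 1.669 + 3.29) / 10 = 2.2836
sigma = R_bar / d2 = 2.2836 / 2.704 = 0.84452663
Cp = (USL - LSL)/(6*sigma) = (103.3 - 80.2)/(6*0.84452663) = 4.5588
Cpu = (103.3 - 81.65)/(3*0.84452663) = 8.5452
Cpl = (81.65 - 80.2)/(3*0.84452663) = 0.5723
Cpk = min(Cpu, Cpl) = 0.5723

0.5723


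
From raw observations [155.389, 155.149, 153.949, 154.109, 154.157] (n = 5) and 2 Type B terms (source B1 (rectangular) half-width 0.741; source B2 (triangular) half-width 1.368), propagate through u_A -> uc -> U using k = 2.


mean = (155.389 + 155.149 + 153.949 + 154.109 + 154.157) / 5 = 154.5506
s = sqrt(sum((x - mean)^2)/(n-1)) = 0.66574229
u_A = s / sqrt(n) = 0.66574229 / sqrt(5) = 0.297729
u_B1 = 0.741 / sqrt(3) = 0.42781655
u_B2 = 1.368 / sqrt(6) = 0.55848366
uc = sqrt(0.297729^2 + 0.42781655^2 + 0.55848366^2) = 0.76391986
U = k * uc = 2 * 0.76391986
U = 1.5278

1.5278
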